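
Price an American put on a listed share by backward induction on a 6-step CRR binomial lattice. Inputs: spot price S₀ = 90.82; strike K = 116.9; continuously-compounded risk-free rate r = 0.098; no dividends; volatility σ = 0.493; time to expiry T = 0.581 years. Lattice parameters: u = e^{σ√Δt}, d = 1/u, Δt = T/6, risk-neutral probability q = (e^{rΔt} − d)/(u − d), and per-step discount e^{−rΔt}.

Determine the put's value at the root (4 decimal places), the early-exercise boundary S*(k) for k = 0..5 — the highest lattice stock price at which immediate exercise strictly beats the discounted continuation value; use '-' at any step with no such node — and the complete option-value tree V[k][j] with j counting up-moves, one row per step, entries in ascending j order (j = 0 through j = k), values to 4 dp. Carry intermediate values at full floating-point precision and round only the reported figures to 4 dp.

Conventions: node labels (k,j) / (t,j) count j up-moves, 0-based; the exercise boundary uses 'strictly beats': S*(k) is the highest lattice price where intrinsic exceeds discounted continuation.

price = 28.6946
boundary = - 77.9032 66.8235 77.9032 90.8200 77.9032
tree:
28.6946
38.9968 18.6415
50.0765 27.5618 9.8167
59.5804 38.9968 16.3203 3.3098
67.7326 50.0765 26.0800 6.5862 0.0000
74.7253 59.5804 38.9968 13.1060 0.0000 0.0000
80.7236 67.7326 50.0765 26.0800 0.0000 0.0000 0.0000

params: Δt=0.09683 u=1.16581 d=0.85778 q=0.49268 e^(-rΔt)=0.99056
t_6 payoffs: 80.7236 67.7326 50.0765 26.0800 0.0000 0.0000 0.0000
t_5: node(5,0) S=42.1747 payoff=74.7253 vs cont=73.6212 → 74.7253 [stop]  node(5,1) S=57.3196 payoff=59.5804 vs cont=58.4763 → 59.5804 [stop]  node(5,2) S=77.9032 payoff=38.9968 vs cont=37.8927 → 38.9968 [stop]  node(5,3) S=105.8784 payoff=11.0216 vs cont=13.1060 → 13.1060 [wait]  node(5,4) S=143.8996 payoff=0.0000 vs cont=0.0000 → 0.0000 [wait]  node(5,5) S=195.5741 payoff=0.0000 vs cont=0.0000 → 0.0000 [wait]  ⇒ S*(5)=77.9032
t_4: node(4,0) S=49.1674 payoff=67.7326 vs cont=66.6285 → 67.7326 [stop]  node(4,1) S=66.8235 payoff=50.0765 vs cont=48.9724 → 50.0765 [stop]  node(4,2) S=90.8200 payoff=26.0800 vs cont=25.9932 → 26.0800 [stop]  node(4,3) S=123.4336 payoff=0.0000 vs cont=6.5862 → 6.5862 [wait]  node(4,4) S=167.7589 payoff=0.0000 vs cont=0.0000 → 0.0000 [wait]  ⇒ S*(4)=90.8200
t_3: node(3,0) S=57.3196 payoff=59.5804 vs cont=58.4763 → 59.5804 [stop]  node(3,1) S=77.9032 payoff=38.9968 vs cont=37.8927 → 38.9968 [stop]  node(3,2) S=105.8784 payoff=11.0216 vs cont=16.3203 → 16.3203 [wait]  node(3,3) S=143.8996 payoff=0.0000 vs cont=3.3098 → 3.3098 [wait]  ⇒ S*(3)=77.9032
t_2: node(2,0) S=66.8235 payoff=50.0765 vs cont=48.9724 → 50.0765 [stop]  node(2,1) S=90.8200 payoff=26.0800 vs cont=27.5618 → 27.5618 [wait]  node(2,2) S=123.4336 payoff=0.0000 vs cont=9.8167 → 9.8167 [wait]  ⇒ S*(2)=66.8235
t_1: node(1,0) S=77.9032 payoff=38.9968 vs cont=38.6158 → 38.9968 [stop]  node(1,1) S=105.8784 payoff=11.0216 vs cont=18.6415 → 18.6415 [wait]  ⇒ S*(1)=77.9032
t_0: node(0,0) S=90.8200 payoff=26.0800 vs cont=28.6946 → 28.6946 [wait]  ⇒ S*(0)=-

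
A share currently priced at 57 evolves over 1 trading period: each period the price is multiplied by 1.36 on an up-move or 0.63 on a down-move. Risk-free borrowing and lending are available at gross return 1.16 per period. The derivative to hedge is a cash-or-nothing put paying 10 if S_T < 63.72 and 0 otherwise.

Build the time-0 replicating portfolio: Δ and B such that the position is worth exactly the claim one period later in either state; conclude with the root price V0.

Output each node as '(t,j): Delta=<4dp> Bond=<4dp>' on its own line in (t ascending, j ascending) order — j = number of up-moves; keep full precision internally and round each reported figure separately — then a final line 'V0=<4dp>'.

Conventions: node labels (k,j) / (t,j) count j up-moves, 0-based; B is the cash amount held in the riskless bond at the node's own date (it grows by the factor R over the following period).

The replicating-portfolio and risk-neutral prices coincide; use p* = (1.16−0.63)/(1.36−0.63) = 0.7260 for the latter.
At maturity the claim pays: V(1,0)=10.0000, V(1,1)=0.0000
(0,0): S=57.0000. Δ = (V_up−V_dn)/(S_up−S_dn) = (0.0000−10.0000)/(77.5200−35.9100) = -0.2403. V = [p*·0.0000 + (1−p*)·10.0000]/1.16 = 2.3618. B = V − Δ·S = 16.0605.
As a check, the time-0 holding Δ(0,0)·S0 + B(0,0) comes to 2.3618 — exactly V0.

(0,0): Delta=-0.2403 Bond=16.0605
V0=2.3618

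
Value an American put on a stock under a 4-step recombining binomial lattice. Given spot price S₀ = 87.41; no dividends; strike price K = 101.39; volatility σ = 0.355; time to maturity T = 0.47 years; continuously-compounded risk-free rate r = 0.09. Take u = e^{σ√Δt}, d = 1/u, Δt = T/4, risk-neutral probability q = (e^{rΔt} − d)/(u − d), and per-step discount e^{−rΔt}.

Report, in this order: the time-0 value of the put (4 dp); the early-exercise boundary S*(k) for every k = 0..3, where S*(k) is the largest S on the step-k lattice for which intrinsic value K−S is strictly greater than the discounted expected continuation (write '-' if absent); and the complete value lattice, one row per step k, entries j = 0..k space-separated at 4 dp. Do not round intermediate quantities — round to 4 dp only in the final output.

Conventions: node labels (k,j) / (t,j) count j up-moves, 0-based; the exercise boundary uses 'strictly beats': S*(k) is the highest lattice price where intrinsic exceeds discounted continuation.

Δt=0.11750  u=1.12940  d=0.88542  q=0.51319  discount=0.98948
step 4 (expiry): payoffs max(K−S,0) = 47.6661 32.8626 13.9800 0.0000 0.0000
step 3: (k=3,j=0): S=60.6759, K−S=40.7141, hold=39.6476 ⇒ V=40.7141 exercise | (k=3,j=1): S=77.3950, K−S=23.9950, hold=22.9285 ⇒ V=23.9950 exercise | (k=3,j=2): S=98.7210, K−S=2.6690, hold=6.7340 ⇒ V=6.7340 continue | (k=3,j=3): S=125.9233, K−S=0.0000, hold=0.0000 ⇒ V=0.0000 continue  boundary S*=77.3950
step 2: (k=2,j=0): S=68.5274, K−S=32.8626, hold=31.7960 ⇒ V=32.8626 exercise | (k=2,j=1): S=87.4100, K−S=13.9800, hold=14.9776 ⇒ V=14.9776 continue | (k=2,j=2): S=111.4956, K−S=0.0000, hold=3.2437 ⇒ V=3.2437 continue  boundary S*=68.5274
step 1: (k=1,j=0): S=77.3950, K−S=23.9950, hold=23.4351 ⇒ V=23.9950 exercise | (k=1,j=1): S=98.7210, K−S=2.6690, hold=8.8617 ⇒ V=8.8617 continue  boundary S*=77.3950
step 0: (k=0,j=0): S=87.4100, K−S=13.9800, hold=16.0580 ⇒ V=16.0580 continue  boundary S*=-

price = 16.0580
boundary = - 77.3950 68.5274 77.3950
tree:
16.0580
23.9950 8.8617
32.8626 14.9776 3.2437
40.7141 23.9950 6.7340 0.0000
47.6661 32.8626 13.9800 0.0000 0.0000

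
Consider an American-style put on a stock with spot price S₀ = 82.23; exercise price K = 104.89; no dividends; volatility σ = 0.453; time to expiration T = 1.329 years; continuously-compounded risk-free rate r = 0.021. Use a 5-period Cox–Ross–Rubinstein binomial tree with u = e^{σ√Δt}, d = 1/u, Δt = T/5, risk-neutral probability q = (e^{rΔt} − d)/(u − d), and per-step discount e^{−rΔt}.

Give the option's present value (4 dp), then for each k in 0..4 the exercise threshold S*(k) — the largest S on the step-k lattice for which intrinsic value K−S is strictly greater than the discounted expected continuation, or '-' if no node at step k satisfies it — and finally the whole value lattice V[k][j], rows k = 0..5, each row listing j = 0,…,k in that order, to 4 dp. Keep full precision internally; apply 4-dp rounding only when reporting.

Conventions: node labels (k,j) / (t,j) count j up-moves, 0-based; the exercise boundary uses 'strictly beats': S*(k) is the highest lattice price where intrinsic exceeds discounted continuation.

price = 30.5316
boundary = - - 51.5434 65.1031 82.2300
tree:
30.5316
41.2879 17.9594
53.3466 27.2803 6.9600
64.0820 39.7869 12.5609 0.3032
72.5815 53.3466 22.6600 0.5581 0.0000
79.3108 64.0820 39.7869 1.0275 0.0000 0.0000

Δt=0.26580  u=1.26307  d=0.79172  q=0.45375  discount=0.99443
step 5 (expiry): payoffs max(K−S,0) = 79.3108 64.0820 39.7869 1.0275 0.0000 0.0000
step 4: (k=4,j=0): S=32.3085, K−S=72.5815, hold=71.9977 ⇒ V=72.5815 exercise | (k=4,j=1): S=51.5434, K−S=53.3466, hold=52.7627 ⇒ V=53.3466 exercise | (k=4,j=2): S=82.2300, K−S=22.6600, hold=22.0762 ⇒ V=22.6600 exercise | (k=4,j=3): S=131.1859, K−S=0.0000, hold=0.5581 ⇒ V=0.5581 continue | (k=4,j=4): S=209.2880, K−S=0.0000, hold=0.0000 ⇒ V=0.0000 continue  boundary S*=82.2300
step 3: (k=3,j=0): S=40.8080, K−S=64.0820, hold=63.4982 ⇒ V=64.0820 exercise | (k=3,j=1): S=65.1031, K−S=39.7869, hold=39.2030 ⇒ V=39.7869 exercise | (k=3,j=2): S=103.8625, K−S=1.0275, hold=12.5609 ⇒ V=12.5609 continue | (k=3,j=3): S=165.6974, K−S=0.0000, hold=0.3032 ⇒ V=0.3032 continue  boundary S*=65.1031
step 2: (k=2,j=0): S=51.5434, K−S=53.3466, hold=52.7627 ⇒ V=53.3466 exercise | (k=2,j=1): S=82.2300, K−S=22.6600, hold=27.2803 ⇒ V=27.2803 continue | (k=2,j=2): S=131.1859, K−S=0.0000, hold=6.9600 ⇒ V=6.9600 continue  boundary S*=51.5434
step 1: (k=1,j=0): S=65.1031, K−S=39.7869, hold=41.2879 ⇒ V=41.2879 continue | (k=1,j=1): S=103.8625, K−S=1.0275, hold=17.9594 ⇒ V=17.9594 continue  boundary S*=-
step 0: (k=0,j=0): S=82.2300, K−S=22.6600, hold=30.5316 ⇒ V=30.5316 continue  boundary S*=-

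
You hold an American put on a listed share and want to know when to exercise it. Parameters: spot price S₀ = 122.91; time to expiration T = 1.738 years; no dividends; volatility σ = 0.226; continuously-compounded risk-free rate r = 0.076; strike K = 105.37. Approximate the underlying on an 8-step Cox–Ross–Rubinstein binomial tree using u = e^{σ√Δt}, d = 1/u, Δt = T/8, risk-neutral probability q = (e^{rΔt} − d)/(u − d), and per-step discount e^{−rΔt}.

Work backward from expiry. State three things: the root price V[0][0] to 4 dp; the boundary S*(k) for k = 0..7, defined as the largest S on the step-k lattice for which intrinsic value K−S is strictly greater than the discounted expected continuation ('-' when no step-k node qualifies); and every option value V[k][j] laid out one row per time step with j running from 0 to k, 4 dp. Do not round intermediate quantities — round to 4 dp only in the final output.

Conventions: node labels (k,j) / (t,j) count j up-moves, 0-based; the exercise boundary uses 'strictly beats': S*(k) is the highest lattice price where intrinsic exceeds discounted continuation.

price = 3.4441
boundary = - - - - 80.6483 89.6072 80.6483 89.6072
tree:
3.4441
5.9065 1.5539
9.8547 2.8874 0.5209
15.9140 5.2452 1.0652 0.0959
24.7217 9.2615 2.1511 0.2179 0.0000
32.7850 15.7628 4.2762 0.4952 0.0000 0.0000
40.0421 24.7217 8.3268 1.1251 0.0000 0.0000 0.0000
46.5736 32.7850 15.7628 2.5564 0.0000 0.0000 0.0000 0.0000
52.4521 40.0421 24.7217 5.8086 0.0000 0.0000 0.0000 0.0000 0.0000

Δt=0.21725  u=1.11109  d=0.90002  q=0.55257  discount=0.98362
step 8 (expiry): payoffs max(K−S,0) = 52.4521 40.0421 24.7217 5.8086 0.0000 0.0000 0.0000 0.0000 0.0000
step 7: (k=7,j=0): S=58.7964, K−S=46.5736, hold=44.8481 ⇒ V=46.5736 exercise | (k=7,j=1): S=72.5850, K−S=32.7850, hold=31.0595 ⇒ V=32.7850 exercise | (k=7,j=2): S=89.6072, K−S=15.7628, hold=14.0373 ⇒ V=15.7628 exercise | (k=7,j=3): S=110.6214, K−S=0.0000, hold=2.5564 ⇒ V=2.5564 continue | (k=7,j=4): S=136.5637, K−S=0.0000, hold=0.0000 ⇒ V=0.0000 continue | (k=7,j=5): S=168.5898, K−S=0.0000, hold=0.0000 ⇒ V=0.0000 continue | (k=7,j=6): S=208.1266, K−S=0.0000, hold=0.0000 ⇒ V=0.0000 continue | (k=7,j=7): S=256.9352, K−S=0.0000, hold=0.0000 ⇒ V=0.0000 continue  boundary S*=89.6072
step 6: (k=6,j=0): S=65.3279, K−S=40.0421, hold=38.3166 ⇒ V=40.0421 exercise | (k=6,j=1): S=80.6483, K−S=24.7217, hold=22.9963 ⇒ V=24.7217 exercise | (k=6,j=2): S=99.5614, K−S=5.8086, hold=8.3268 ⇒ V=8.3268 continue | (k=6,j=3): S=122.9100, K−S=0.0000, hold=1.1251 ⇒ V=1.1251 continue | (k=6,j=4): S=151.7341, K−S=0.0000, hold=0.0000 ⇒ V=0.0000 continue | (k=6,j=5): S=187.3180, K−S=0.0000, hold=0.0000 ⇒ V=0.0000 continue | (k=6,j=6): S=231.2467, K−S=0.0000, hold=0.0000 ⇒ V=0.0000 continue  boundary S*=80.6483
step 5: (k=5,j=0): S=72.5850, K−S=32.7850, hold=31.0595 ⇒ V=32.7850 exercise | (k=5,j=1): S=89.6072, K−S=15.7628, hold=15.4060 ⇒ V=15.7628 exercise | (k=5,j=2): S=110.6214, K−S=0.0000, hold=4.2762 ⇒ V=4.2762 continue | (k=5,j=3): S=136.5637, K−S=0.0000, hold=0.4952 ⇒ V=0.4952 continue | (k=5,j=4): S=168.5898, K−S=0.0000, hold=0.0000 ⇒ V=0.0000 continue | (k=5,j=5): S=208.1266, K−S=0.0000, hold=0.0000 ⇒ V=0.0000 continue  boundary S*=89.6072
step 4: (k=4,j=0): S=80.6483, K−S=24.7217, hold=22.9963 ⇒ V=24.7217 exercise | (k=4,j=1): S=99.5614, K−S=5.8086, hold=9.2615 ⇒ V=9.2615 continue | (k=4,j=2): S=122.9100, K−S=0.0000, hold=2.1511 ⇒ V=2.1511 continue | (k=4,j=3): S=151.7341, K−S=0.0000, hold=0.2179 ⇒ V=0.2179 continue | (k=4,j=4): S=187.3180, K−S=0.0000, hold=0.0000 ⇒ V=0.0000 continue  boundary S*=80.6483
step 3: (k=3,j=0): S=89.6072, K−S=15.7628, hold=15.9140 ⇒ V=15.9140 continue | (k=3,j=1): S=110.6214, K−S=0.0000, hold=5.2452 ⇒ V=5.2452 continue | (k=3,j=2): S=136.5637, K−S=0.0000, hold=1.0652 ⇒ V=1.0652 continue | (k=3,j=3): S=168.5898, K−S=0.0000, hold=0.0959 ⇒ V=0.0959 continue  boundary S*=-
step 2: (k=2,j=0): S=99.5614, K−S=5.8086, hold=9.8547 ⇒ V=9.8547 continue | (k=2,j=1): S=122.9100, K−S=0.0000, hold=2.8874 ⇒ V=2.8874 continue | (k=2,j=2): S=151.7341, K−S=0.0000, hold=0.5209 ⇒ V=0.5209 continue  boundary S*=-
step 1: (k=1,j=0): S=110.6214, K−S=0.0000, hold=5.9065 ⇒ V=5.9065 continue | (k=1,j=1): S=136.5637, K−S=0.0000, hold=1.5539 ⇒ V=1.5539 continue  boundary S*=-
step 0: (k=0,j=0): S=122.9100, K−S=0.0000, hold=3.4441 ⇒ V=3.4441 continue  boundary S*=-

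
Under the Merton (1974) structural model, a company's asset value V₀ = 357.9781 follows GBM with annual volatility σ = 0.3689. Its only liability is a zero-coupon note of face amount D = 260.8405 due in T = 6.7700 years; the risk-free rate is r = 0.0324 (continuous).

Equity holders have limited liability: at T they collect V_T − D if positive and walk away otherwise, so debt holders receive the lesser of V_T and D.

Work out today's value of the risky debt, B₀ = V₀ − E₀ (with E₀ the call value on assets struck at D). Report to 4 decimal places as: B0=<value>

Equity is a call on the firm's assets struck at D = 260.8405:
d₁ = [ln(V₀/D) + (r + σ²/2)T] / (σ√T)
   = [ln(357.9781/260.8405) + (0.0324 + 0.5·0.3689²)·6.7700] / (0.3689·√6.7700)
   = [0.316563 + 0.680003] / 0.959849 = 1.038253
d₂ = d₁ − σ√T = 1.038253 − 0.959849 = 0.078403
N(d₁) = 0.850424,  N(d₂) = 0.531246,  e^(−rT) = 0.803042
E₀ = V₀·N(d₁) − D·e^(−rT)·N(d₂)
   = 357.9781·0.850424 − 260.8405·0.803042·0.531246 = 193.155055
B₀ = V₀ − E₀ = 357.9781 − 193.155055 = 164.823045

B0=164.8230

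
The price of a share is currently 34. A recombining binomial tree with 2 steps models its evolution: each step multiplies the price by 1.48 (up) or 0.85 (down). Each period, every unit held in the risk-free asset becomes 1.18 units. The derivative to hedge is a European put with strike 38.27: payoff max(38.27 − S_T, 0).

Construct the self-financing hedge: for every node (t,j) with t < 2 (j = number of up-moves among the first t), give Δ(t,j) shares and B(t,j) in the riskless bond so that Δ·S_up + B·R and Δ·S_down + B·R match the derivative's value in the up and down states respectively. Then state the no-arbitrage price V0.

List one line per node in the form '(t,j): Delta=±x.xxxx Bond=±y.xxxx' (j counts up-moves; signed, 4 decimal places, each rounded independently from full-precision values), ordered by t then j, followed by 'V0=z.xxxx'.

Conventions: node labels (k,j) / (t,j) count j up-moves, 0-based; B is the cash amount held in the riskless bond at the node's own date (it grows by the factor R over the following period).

(0,0): Delta=-0.2582 Bond=11.0107
(1,0): Delta=-0.7527 Bond=27.2846
(1,1): Delta=0.0000 Bond=0.0000
V0=2.2319

The replicating-portfolio and risk-neutral prices coincide; use p* = (1.18−0.85)/(1.48−0.85) = 0.5238 for the latter.
Terminal payoffs: V(2,0)=13.7050, V(2,1)=0.0000, V(2,2)=0.0000
Node (1,0) S=28.9000: V=(p*·0.0000+(1−p*)·13.7050)/1.18=5.5307; Δ=(0.0000−13.7050)/(42.7720−24.5650)=-0.7527; B=V−Δ·S=27.2846
Node (1,1) S=50.3200: V=(p*·0.0000+(1−p*)·0.0000)/1.18=0.0000; Δ=(0.0000−0.0000)/(74.4736−42.7720)=0.0000; B=V−Δ·S=0.0000
Node (0,0) S=34.0000: V=(p*·0.0000+(1−p*)·5.5307)/1.18=2.2319; Δ=(0.0000−5.5307)/(50.3200−28.9000)=-0.2582; B=V−Δ·S=11.0107
Check: Δ(0,0)·S0 + B(0,0) = 2.2319 = V0.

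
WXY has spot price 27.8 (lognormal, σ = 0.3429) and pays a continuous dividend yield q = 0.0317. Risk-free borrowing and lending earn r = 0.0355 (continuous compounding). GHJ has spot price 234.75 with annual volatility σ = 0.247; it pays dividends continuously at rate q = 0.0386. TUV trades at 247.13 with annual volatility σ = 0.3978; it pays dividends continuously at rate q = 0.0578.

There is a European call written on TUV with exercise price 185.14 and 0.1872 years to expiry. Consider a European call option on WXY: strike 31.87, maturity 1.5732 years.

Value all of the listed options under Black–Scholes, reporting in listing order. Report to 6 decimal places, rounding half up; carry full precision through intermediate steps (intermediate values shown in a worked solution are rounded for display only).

[TUV call K=185.14]
σ√T = 0.3978·√0.1872 = 0.172115
d₁ = (ln(S/K) + (r−q+σ²/2)T) / (σ√T) = (ln(247.13/185.14) + (0.0355−0.0578+0.3978²/2)·0.1872) / 0.172115 = (0.288802 + 0.010637) / 0.172115 = 1.739767
d₂ = d₁ − σ√T = 1.739767 − 0.172115 = 1.567653
e^{−rT} = 0.993376
e^{−qT} = 0.989238
N(d₁) = 0.959050,  N(d₂) = 0.941519
price = S·e^{−qT}·N(d₁) − K·e^{−rT}·N(d₂) = 234.459382 − 173.158240 = 61.301142
[WXY call K=31.87]
σ√T = 0.3429·√1.5732 = 0.430090
d₁ = (ln(S/K) + (r−q+σ²/2)T) / (σ√T) = (ln(27.8/31.87) + (0.0355−0.0317+0.3429²/2)·1.5732) / 0.430090 = (-0.136629 + 0.098467) / 0.430090 = -0.088731
d₂ = d₁ − σ√T = -0.088731 − 0.430090 = -0.518821
e^{−rT} = 0.945682
e^{−qT} = 0.951353
N(d₁) = 0.464648,  N(d₂) = 0.301943
price = S·e^{−qT}·N(d₁) − K·e^{−rT}·N(d₂) = 12.288826 − 9.100224 = 3.188602

price(TUV call K=185.14) = 61.301142
price(WXY call K=31.87) = 3.188602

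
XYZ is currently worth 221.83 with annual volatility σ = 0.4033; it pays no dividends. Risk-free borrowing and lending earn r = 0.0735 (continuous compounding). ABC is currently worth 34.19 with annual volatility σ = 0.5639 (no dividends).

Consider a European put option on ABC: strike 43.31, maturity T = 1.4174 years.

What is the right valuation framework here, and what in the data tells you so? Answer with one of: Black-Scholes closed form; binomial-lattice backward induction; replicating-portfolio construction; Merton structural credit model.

Key observation: with ABC following a GBM at constant σ and r, the European put struck at 43.31 prices in closed form — nothing here needs a stepwise model or a balance sheet.

framework: Black-Scholes closed form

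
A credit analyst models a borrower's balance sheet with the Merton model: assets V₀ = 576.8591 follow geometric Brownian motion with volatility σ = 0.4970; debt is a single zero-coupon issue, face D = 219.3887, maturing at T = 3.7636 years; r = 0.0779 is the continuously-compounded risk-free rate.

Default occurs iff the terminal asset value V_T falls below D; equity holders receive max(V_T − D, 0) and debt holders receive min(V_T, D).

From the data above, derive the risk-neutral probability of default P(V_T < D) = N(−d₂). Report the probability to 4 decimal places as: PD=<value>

With assets at 576.8591 and a single debt payment of 219.3887 at 3.7636 years:
d₁ = [ln(V₀/D) + (r + σ²/2)T] / (σ√T)
   = [ln(576.8591/219.3887) + (0.0779 + 0.5·0.4970²)·3.7636] / (0.4970·√3.7636)
   = [0.966753 + 0.758006] / 0.964180 = 1.788835
d₂ = d₁ − σ√T = 1.788835 − 0.964180 = 0.824655
risk-neutral PD = N(−d₂) = N(-0.824655) = 0.204784

PD=0.2048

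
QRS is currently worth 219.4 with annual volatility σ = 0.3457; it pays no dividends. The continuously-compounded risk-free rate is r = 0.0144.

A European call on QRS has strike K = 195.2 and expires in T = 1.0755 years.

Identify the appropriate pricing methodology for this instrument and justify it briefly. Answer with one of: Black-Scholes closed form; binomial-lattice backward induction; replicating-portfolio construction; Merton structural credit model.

Key observation: the strike-195.2 call on QRS is European-exercise on a continuously-modelled lognormal underlying, so its value is a single closed-form evaluation.

framework: Black-Scholes closed form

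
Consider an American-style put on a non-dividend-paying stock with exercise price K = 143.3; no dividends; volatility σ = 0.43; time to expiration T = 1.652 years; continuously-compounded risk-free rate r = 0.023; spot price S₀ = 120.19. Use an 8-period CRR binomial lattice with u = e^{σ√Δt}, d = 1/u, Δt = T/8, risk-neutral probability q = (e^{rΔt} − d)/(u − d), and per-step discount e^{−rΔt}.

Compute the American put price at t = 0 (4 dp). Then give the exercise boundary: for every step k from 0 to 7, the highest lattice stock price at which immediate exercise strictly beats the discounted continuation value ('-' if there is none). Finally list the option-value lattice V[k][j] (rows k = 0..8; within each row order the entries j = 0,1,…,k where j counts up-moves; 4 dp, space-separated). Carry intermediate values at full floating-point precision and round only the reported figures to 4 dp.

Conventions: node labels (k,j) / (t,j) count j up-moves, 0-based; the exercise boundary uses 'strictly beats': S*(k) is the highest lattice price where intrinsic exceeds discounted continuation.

price = 39.5260
boundary = - - - 66.8779 55.0073 66.8779 81.3101 98.8568
tree:
39.5260
50.7828 26.8977
63.3112 36.7977 15.7107
76.4221 48.7802 23.3009 7.0832
88.2927 62.3415 33.5784 11.6398 1.8798
98.0562 76.4221 46.6778 18.7554 3.5200 0.0000
106.0868 88.2927 61.9899 29.4271 6.5911 0.0000 0.0000
112.6920 98.0562 76.4221 44.4432 12.3419 0.0000 0.0000 0.0000
118.1248 106.0868 88.2927 61.9899 23.1100 0.0000 0.0000 0.0000 0.0000

Δt=0.20650  u=1.21580  d=0.82250  q=0.46341  discount=0.99526
step 8 (expiry): payoffs max(K−S,0) = 118.1248 106.0868 88.2927 61.9899 23.1100 0.0000 0.0000 0.0000 0.0000
step 7: (k=7,j=0): S=30.6080, K−S=112.6920, hold=112.0130 ⇒ V=112.6920 exercise | (k=7,j=1): S=45.2438, K−S=98.0562, hold=97.3772 ⇒ V=98.0562 exercise | (k=7,j=2): S=66.8779, K−S=76.4221, hold=75.7431 ⇒ V=76.4221 exercise | (k=7,j=3): S=98.8568, K−S=44.4432, hold=43.7642 ⇒ V=44.4432 exercise | (k=7,j=4): S=146.1269, K−S=0.0000, hold=12.3419 ⇒ V=12.3419 continue | (k=7,j=5): S=216.0002, K−S=0.0000, hold=0.0000 ⇒ V=0.0000 continue | (k=7,j=6): S=319.2845, K−S=0.0000, hold=0.0000 ⇒ V=0.0000 continue | (k=7,j=7): S=471.9562, K−S=0.0000, hold=0.0000 ⇒ V=0.0000 continue  boundary S*=98.8568
step 6: (k=6,j=0): S=37.2132, K−S=106.0868, hold=105.4078 ⇒ V=106.0868 exercise | (k=6,j=1): S=55.0073, K−S=88.2927, hold=87.6137 ⇒ V=88.2927 exercise | (k=6,j=2): S=81.3101, K−S=61.9899, hold=61.3109 ⇒ V=61.9899 exercise | (k=6,j=3): S=120.1900, K−S=23.1100, hold=29.4271 ⇒ V=29.4271 continue | (k=6,j=4): S=177.6610, K−S=0.0000, hold=6.5911 ⇒ V=6.5911 continue | (k=6,j=5): S=262.6128, K−S=0.0000, hold=0.0000 ⇒ V=0.0000 continue | (k=6,j=6): S=388.1859, K−S=0.0000, hold=0.0000 ⇒ V=0.0000 continue  boundary S*=81.3101
step 5: (k=5,j=0): S=45.2438, K−S=98.0562, hold=97.3772 ⇒ V=98.0562 exercise | (k=5,j=1): S=66.8779, K−S=76.4221, hold=75.7431 ⇒ V=76.4221 exercise | (k=5,j=2): S=98.8568, K−S=44.4432, hold=46.6778 ⇒ V=46.6778 continue | (k=5,j=3): S=146.1269, K−S=0.0000, hold=18.7554 ⇒ V=18.7554 continue | (k=5,j=4): S=216.0002, K−S=0.0000, hold=3.5200 ⇒ V=3.5200 continue | (k=5,j=5): S=319.2845, K−S=0.0000, hold=0.0000 ⇒ V=0.0000 continue  boundary S*=66.8779
step 4: (k=4,j=0): S=55.0073, K−S=88.2927, hold=87.6137 ⇒ V=88.2927 exercise | (k=4,j=1): S=81.3101, K−S=61.9899, hold=62.3415 ⇒ V=62.3415 continue | (k=4,j=2): S=120.1900, K−S=23.1100, hold=33.5784 ⇒ V=33.5784 continue | (k=4,j=3): S=177.6610, K−S=0.0000, hold=11.6398 ⇒ V=11.6398 continue | (k=4,j=4): S=262.6128, K−S=0.0000, hold=1.8798 ⇒ V=1.8798 continue  boundary S*=55.0073
step 3: (k=3,j=0): S=66.8779, K−S=76.4221, hold=75.9053 ⇒ V=76.4221 exercise | (k=3,j=1): S=98.8568, K−S=44.4432, hold=48.7802 ⇒ V=48.7802 continue | (k=3,j=2): S=146.1269, K−S=0.0000, hold=23.3009 ⇒ V=23.3009 continue | (k=3,j=3): S=216.0002, K−S=0.0000, hold=7.0832 ⇒ V=7.0832 continue  boundary S*=66.8779
step 2: (k=2,j=0): S=81.3101, K−S=61.9899, hold=63.3112 ⇒ V=63.3112 continue | (k=2,j=1): S=120.1900, K−S=23.1100, hold=36.7977 ⇒ V=36.7977 continue | (k=2,j=2): S=177.6610, K−S=0.0000, hold=15.7107 ⇒ V=15.7107 continue  boundary S*=-
step 1: (k=1,j=0): S=98.8568, K−S=44.4432, hold=50.7828 ⇒ V=50.7828 continue | (k=1,j=1): S=146.1269, K−S=0.0000, hold=26.8977 ⇒ V=26.8977 continue  boundary S*=-
step 0: (k=0,j=0): S=120.1900, K−S=23.1100, hold=39.5260 ⇒ V=39.5260 continue  boundary S*=-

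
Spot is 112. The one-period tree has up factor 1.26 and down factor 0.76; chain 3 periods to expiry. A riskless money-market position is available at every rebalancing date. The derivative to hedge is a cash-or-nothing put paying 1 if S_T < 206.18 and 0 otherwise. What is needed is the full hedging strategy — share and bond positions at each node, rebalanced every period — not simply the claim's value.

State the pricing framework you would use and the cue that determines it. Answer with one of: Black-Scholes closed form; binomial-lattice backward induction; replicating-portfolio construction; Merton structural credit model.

Key observation: the deliverable is the dynamic trading strategy on the 3-step tree (spot 112, moves 1.26 and 0.76), so the valuation must go through the node-by-node replicating-portfolio solve.

framework: replicating-portfolio construction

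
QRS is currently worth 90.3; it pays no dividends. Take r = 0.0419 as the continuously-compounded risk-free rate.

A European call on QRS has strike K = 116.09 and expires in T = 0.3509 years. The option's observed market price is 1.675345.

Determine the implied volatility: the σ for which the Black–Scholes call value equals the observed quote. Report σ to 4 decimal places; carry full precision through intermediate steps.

sigma = 0.3766

At σ = 0.3766 the Black–Scholes value reproduces the quote:
σ√T = 0.3766·√0.3509 = 0.223086
d₁ = (ln(S/K) + (r+σ²/2)T) / (σ√T) = (ln(90.3/116.09) + (0.0419+0.3766²/2)·0.3509) / 0.223086 = (-0.251228 + 0.039586) / 0.223086 = -0.948702
d₂ = d₁ − σ√T = -0.948702 − 0.223086 = -1.171788
e^{−rT} = 0.985405
N(d₁) = 0.171386,  N(d₂) = 0.120641
V = S·N(d₁) − K·e^{−rT}·N(d₂) = 15.476169 − 13.800824 = 1.675345 (equal to the quote); since ∂V/∂σ > 0 for all σ, the implied volatility is unique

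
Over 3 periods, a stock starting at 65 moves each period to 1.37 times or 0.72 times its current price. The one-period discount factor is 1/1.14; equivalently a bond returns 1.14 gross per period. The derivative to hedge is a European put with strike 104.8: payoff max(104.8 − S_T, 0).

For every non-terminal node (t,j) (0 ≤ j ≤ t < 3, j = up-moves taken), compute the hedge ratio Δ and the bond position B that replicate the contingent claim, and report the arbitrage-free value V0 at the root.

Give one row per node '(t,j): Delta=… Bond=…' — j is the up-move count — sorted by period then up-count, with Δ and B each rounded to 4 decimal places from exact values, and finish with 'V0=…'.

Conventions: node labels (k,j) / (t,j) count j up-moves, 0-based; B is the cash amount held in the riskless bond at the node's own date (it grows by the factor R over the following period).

Under the risk-neutral measure, an up-move has probability p* = (R−d)/(u−d) = 0.6462 and values discount at R = 1.14.
Terminal payoffs: V(3,0)=80.5389, V(3,1)=58.6365, V(3,2)=16.9611, V(3,3)=0.0000
Node (2,0) S=33.6960: V=(p*·58.6365+(1−p*)·80.5389)/1.14=58.2338; Δ=(58.6365−80.5389)/(46.1635−24.2611)=-1.0000; B=V−Δ·S=91.9298
Node (2,1) S=64.1160: V=(p*·16.9611+(1−p*)·58.6365)/1.14=27.8138; Δ=(16.9611−58.6365)/(87.8389−46.1635)=-1.0000; B=V−Δ·S=91.9298
Node (2,2) S=121.9985: V=(p*·0.0000+(1−p*)·16.9611)/1.14=5.2646; Δ=(0.0000−16.9611)/(167.1379−87.8389)=-0.2139; B=V−Δ·S=31.3585
Node (1,0) S=46.8000: V=(p*·27.8138+(1−p*)·58.2338)/1.14=33.8402; Δ=(27.8138−58.2338)/(64.1160−33.6960)=-1.0000; B=V−Δ·S=80.6402
Node (1,1) S=89.0500: V=(p*·5.2646+(1−p*)·27.8138)/1.14=11.6171; Δ=(5.2646−27.8138)/(121.9985−64.1160)=-0.3896; B=V−Δ·S=46.3083
Node (0,0) S=65.0000: V=(p*·11.6171+(1−p*)·33.8402)/1.14=17.0883; Δ=(11.6171−33.8402)/(89.0500−46.8000)=-0.5260; B=V−Δ·S=51.2776
As a check, the time-0 holding Δ(0,0)·S0 + B(0,0) comes to 17.0883 — exactly V0.

(0,0): Delta=-0.5260 Bond=51.2776
(1,0): Delta=-1.0000 Bond=80.6402
(1,1): Delta=-0.3896 Bond=46.3083
(2,0): Delta=-1.0000 Bond=91.9298
(2,1): Delta=-1.0000 Bond=91.9298
(2,2): Delta=-0.2139 Bond=31.3585
V0=17.0883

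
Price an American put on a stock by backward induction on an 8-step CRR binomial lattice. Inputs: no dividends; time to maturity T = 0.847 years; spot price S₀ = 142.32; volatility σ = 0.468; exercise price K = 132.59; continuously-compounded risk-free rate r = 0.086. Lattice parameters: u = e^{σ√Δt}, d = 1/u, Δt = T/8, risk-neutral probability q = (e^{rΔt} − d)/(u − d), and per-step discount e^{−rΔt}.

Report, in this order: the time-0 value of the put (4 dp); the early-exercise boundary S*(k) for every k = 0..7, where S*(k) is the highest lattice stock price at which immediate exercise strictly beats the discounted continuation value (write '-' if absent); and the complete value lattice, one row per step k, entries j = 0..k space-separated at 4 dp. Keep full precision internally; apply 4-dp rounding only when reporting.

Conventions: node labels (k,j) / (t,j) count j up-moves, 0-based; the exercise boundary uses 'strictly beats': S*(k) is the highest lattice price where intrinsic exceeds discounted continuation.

Δt=0.10587  u=1.16449  d=0.85875  q=0.49192  discount=0.99094
step 8 (expiry): payoffs max(K−S,0) = 90.4988 75.5131 55.1922 27.6364 0.0000 0.0000 0.0000 0.0000 0.0000
step 7: (k=7,j=0): S=49.0146, K−S=83.5754, hold=82.3736 ⇒ V=83.5754 exercise | (k=7,j=1): S=66.4652, K−S=66.1248, hold=64.9230 ⇒ V=66.1248 exercise | (k=7,j=2): S=90.1287, K−S=42.4613, hold=41.2595 ⇒ V=42.4613 exercise | (k=7,j=3): S=122.2170, K−S=10.3730, hold=13.9142 ⇒ V=13.9142 continue | (k=7,j=4): S=165.7297, K−S=0.0000, hold=0.0000 ⇒ V=0.0000 continue | (k=7,j=5): S=224.7341, K−S=0.0000, hold=0.0000 ⇒ V=0.0000 continue | (k=7,j=6): S=304.7457, K−S=0.0000, hold=0.0000 ⇒ V=0.0000 continue | (k=7,j=7): S=413.2436, K−S=0.0000, hold=0.0000 ⇒ V=0.0000 continue  boundary S*=90.1287
step 6: (k=6,j=0): S=57.0769, K−S=75.5131, hold=74.3114 ⇒ V=75.5131 exercise | (k=6,j=1): S=77.3978, K−S=55.1922, hold=53.9904 ⇒ V=55.1922 exercise | (k=6,j=2): S=104.9536, K−S=27.6364, hold=28.1608 ⇒ V=28.1608 continue | (k=6,j=3): S=142.3200, K−S=0.0000, hold=7.0055 ⇒ V=7.0055 continue | (k=6,j=4): S=192.9899, K−S=0.0000, hold=0.0000 ⇒ V=0.0000 continue | (k=6,j=5): S=261.6997, K−S=0.0000, hold=0.0000 ⇒ V=0.0000 continue | (k=6,j=6): S=354.8721, K−S=0.0000, hold=0.0000 ⇒ V=0.0000 continue  boundary S*=77.3978
step 5: (k=5,j=0): S=66.4652, K−S=66.1248, hold=64.9230 ⇒ V=66.1248 exercise | (k=5,j=1): S=90.1287, K−S=42.4613, hold=41.5152 ⇒ V=42.4613 exercise | (k=5,j=2): S=122.2170, K−S=10.3730, hold=17.5931 ⇒ V=17.5931 continue | (k=5,j=3): S=165.7297, K−S=0.0000, hold=3.5271 ⇒ V=3.5271 continue | (k=5,j=4): S=224.7341, K−S=0.0000, hold=0.0000 ⇒ V=0.0000 continue | (k=5,j=5): S=304.7457, K−S=0.0000, hold=0.0000 ⇒ V=0.0000 continue  boundary S*=90.1287
step 4: (k=4,j=0): S=77.3978, K−S=55.1922, hold=53.9904 ⇒ V=55.1922 exercise | (k=4,j=1): S=104.9536, K−S=27.6364, hold=29.9542 ⇒ V=29.9542 continue | (k=4,j=2): S=142.3200, K−S=0.0000, hold=10.5770 ⇒ V=10.5770 continue | (k=4,j=3): S=192.9899, K−S=0.0000, hold=1.7758 ⇒ V=1.7758 continue | (k=4,j=4): S=261.6997, K−S=0.0000, hold=0.0000 ⇒ V=0.0000 continue  boundary S*=77.3978
step 3: (k=3,j=0): S=90.1287, K−S=42.4613, hold=42.3894 ⇒ V=42.4613 exercise | (k=3,j=1): S=122.2170, K−S=10.3730, hold=20.2370 ⇒ V=20.2370 continue | (k=3,j=2): S=165.7297, K−S=0.0000, hold=6.1909 ⇒ V=6.1909 continue | (k=3,j=3): S=224.7341, K−S=0.0000, hold=0.8941 ⇒ V=0.8941 continue  boundary S*=90.1287
step 2: (k=2,j=0): S=104.9536, K−S=27.6364, hold=31.2430 ⇒ V=31.2430 continue | (k=2,j=1): S=142.3200, K−S=0.0000, hold=13.2066 ⇒ V=13.2066 continue | (k=2,j=2): S=192.9899, K−S=0.0000, hold=3.5528 ⇒ V=3.5528 continue  boundary S*=-
step 1: (k=1,j=0): S=122.2170, K−S=10.3730, hold=22.1678 ⇒ V=22.1678 continue | (k=1,j=1): S=165.7297, K−S=0.0000, hold=8.3810 ⇒ V=8.3810 continue  boundary S*=-
step 0: (k=0,j=0): S=142.3200, K−S=0.0000, hold=15.2463 ⇒ V=15.2463 continue  boundary S*=-

price = 15.2463
boundary = - - - 90.1287 77.3978 90.1287 77.3978 90.1287
tree:
15.2463
22.1678 8.3810
31.2430 13.2066 3.5528
42.4613 20.2370 6.1909 0.8941
55.1922 29.9542 10.5770 1.7758 0.0000
66.1248 42.4613 17.5931 3.5271 0.0000 0.0000
75.5131 55.1922 28.1608 7.0055 0.0000 0.0000 0.0000
83.5754 66.1248 42.4613 13.9142 0.0000 0.0000 0.0000 0.0000
90.4988 75.5131 55.1922 27.6364 0.0000 0.0000 0.0000 0.0000 0.0000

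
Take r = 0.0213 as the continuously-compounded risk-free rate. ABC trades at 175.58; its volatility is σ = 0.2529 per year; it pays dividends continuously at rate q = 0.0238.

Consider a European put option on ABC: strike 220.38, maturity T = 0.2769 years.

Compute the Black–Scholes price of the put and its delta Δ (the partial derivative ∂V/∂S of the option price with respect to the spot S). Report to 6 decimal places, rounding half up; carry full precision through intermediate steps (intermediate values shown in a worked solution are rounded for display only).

price = 45.117577
Δ = -0.943914

σ√T = 0.2529·√0.2769 = 0.133079
d₁ = (ln(S/K) + (r−q+σ²/2)T) / (σ√T) = (ln(175.58/220.38) + (0.0213−0.0238+0.2529²/2)·0.2769) / 0.133079 = (-0.227259 + 0.008163) / 0.133079 = -1.646356
d₂ = d₁ − σ√T = -1.646356 − 0.133079 = -1.779435
e^{−rT} = 0.994119
e^{−qT} = 0.993431
N(−d₁) = 0.950155,  N(−d₂) = 0.962416
Put price V = K·e^{−rT}·N(−d₂) − S·e^{−qT}·N(−d₁) = 210.849923 − 165.732347 = 45.117577
Δ = −e^{−qT}·N(−d₁) = -0.943914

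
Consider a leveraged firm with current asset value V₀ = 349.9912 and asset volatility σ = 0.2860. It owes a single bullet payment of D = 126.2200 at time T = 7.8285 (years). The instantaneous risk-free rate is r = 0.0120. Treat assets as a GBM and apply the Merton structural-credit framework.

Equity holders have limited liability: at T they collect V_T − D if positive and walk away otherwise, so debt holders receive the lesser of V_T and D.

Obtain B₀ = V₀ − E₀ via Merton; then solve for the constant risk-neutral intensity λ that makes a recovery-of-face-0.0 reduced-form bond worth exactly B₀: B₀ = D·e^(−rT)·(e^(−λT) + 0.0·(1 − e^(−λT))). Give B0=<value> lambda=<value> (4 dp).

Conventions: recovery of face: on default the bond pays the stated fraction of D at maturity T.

Apply the equity-as-call identities (strike 126.2200, horizon 7.8285 years):
d₁ = [ln(V₀/D) + (r + σ²/2)T] / (σ√T)
   = [ln(349.9912/126.2200) + (0.0120 + 0.5·0.2860²)·7.8285] / (0.2860·√7.8285)
   = [1.019882 + 0.414112] / 0.800212 = 1.792016
d₂ = d₁ − σ√T = 1.792016 − 0.800212 = 0.991804
N(d₁) = 0.963435,  N(d₂) = 0.839353,  e^(−rT) = 0.910336
E₀ = V₀·N(d₁) − D·e^(−rT)·N(d₂)
   = 349.9912·0.963435 − 126.2200·0.910336·0.839353 = 240.749861
B₀ = V₀ − E₀ = 349.9912 − 240.749861 = 109.241339
e^(−λT) = (B₀·e^(rT)/D − 0)/(1 − 0) = (109.2413·1.098496/126.2200 − 0)/1 = 0.95072995
λ = −ln(0.95072995)/7.8285 = 0.006454

B0=109.2413 lambda=0.0065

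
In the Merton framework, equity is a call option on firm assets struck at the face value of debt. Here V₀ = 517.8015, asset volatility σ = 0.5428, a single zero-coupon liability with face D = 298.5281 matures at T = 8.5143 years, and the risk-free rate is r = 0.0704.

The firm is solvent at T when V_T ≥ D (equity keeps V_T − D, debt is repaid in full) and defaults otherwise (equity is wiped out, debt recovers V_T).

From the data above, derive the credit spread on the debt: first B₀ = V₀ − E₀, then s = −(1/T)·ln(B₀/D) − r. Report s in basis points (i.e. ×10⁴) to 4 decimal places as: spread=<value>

Work the structural quantities from V₀ = 517.8015 against face 298.5281:
d₁ = [ln(V₀/D) + (r + σ²/2)T] / (σ√T)
   = [ln(517.8015/298.5281) + (0.0704 + 0.5·0.5428²)·8.5143] / (0.5428·√8.5143)
   = [0.550728 + 1.853699] / 1.583851 = 1.518089
d₂ = d₁ − σ√T = 1.518089 − 1.583851 = -0.065762
N(d₁) = 0.935504,  N(d₂) = 0.473784,  e^(−rT) = 0.549137
E₀ = V₀·N(d₁) − D·e^(−rT)·N(d₂)
   = 517.8015·0.935504 − 298.5281·0.549137·0.473784 = 406.736641
B₀ = V₀ − E₀ = 517.8015 − 406.736641 = 111.064859
spread = −(1/T)·ln(B₀/D) − r = −(1/8.5143)·ln(111.064859/298.5281) − 0.0704 = 0.04572813
in basis points: 0.04572813 × 10⁴ = 457.2813 bp

spread=457.2813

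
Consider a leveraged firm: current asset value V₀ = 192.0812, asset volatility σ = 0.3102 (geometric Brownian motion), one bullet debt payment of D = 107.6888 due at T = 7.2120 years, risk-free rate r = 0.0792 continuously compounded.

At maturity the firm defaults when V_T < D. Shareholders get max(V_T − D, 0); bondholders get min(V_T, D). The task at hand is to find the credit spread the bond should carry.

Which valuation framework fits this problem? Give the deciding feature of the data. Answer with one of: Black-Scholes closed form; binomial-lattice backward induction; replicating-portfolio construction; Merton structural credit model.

Key observation: with the firm-asset dynamics (V₀ = 192.0812) and a single zero-coupon liability of face 107.6888 given, debt value, spread, and default probability all derive from the option view of the balance sheet.

framework: Merton structural credit model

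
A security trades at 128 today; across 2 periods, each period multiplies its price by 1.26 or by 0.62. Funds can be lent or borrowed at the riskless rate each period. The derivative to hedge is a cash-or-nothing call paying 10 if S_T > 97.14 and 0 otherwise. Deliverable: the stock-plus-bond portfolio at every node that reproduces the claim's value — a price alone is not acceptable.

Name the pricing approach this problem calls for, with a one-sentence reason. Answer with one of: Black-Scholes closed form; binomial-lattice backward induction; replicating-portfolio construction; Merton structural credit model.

framework: replicating-portfolio construction

Key observation: the task asks for the hedge itself — share and bond holdings at every node of the 2-period tree on spot 128 with factors 1.26/0.62 — which is exactly what the replicating-portfolio construction produces.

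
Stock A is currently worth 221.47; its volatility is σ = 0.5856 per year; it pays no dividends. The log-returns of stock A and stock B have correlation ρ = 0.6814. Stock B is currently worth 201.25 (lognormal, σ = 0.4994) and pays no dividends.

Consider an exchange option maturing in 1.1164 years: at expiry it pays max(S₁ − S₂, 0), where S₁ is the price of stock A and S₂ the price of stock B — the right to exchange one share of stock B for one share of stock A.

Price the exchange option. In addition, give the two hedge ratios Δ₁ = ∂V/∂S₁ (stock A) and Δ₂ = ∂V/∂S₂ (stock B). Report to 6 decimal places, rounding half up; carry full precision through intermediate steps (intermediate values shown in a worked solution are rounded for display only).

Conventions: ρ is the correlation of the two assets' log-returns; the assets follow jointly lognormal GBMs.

exchange price = 49.783335
Δ1 = 0.669451
Δ2 = -0.489341

σ_eff = √(σ₁² + σ₂² − 2ρσ₁σ₂) = √(0.5856² + 0.4994² − 2·0.6814·0.5856·0.4994) = 0.440203
d₁ = (ln(S₁/S₂) + (q₂ − q₁ + σ_eff²/2)T) / (σ_eff√T) = (ln(221.47/201.25) + (0.0 − 0.0 + 0.096889)·1.1164) / 0.465118 = 0.438398
d₂ = d₁ − σ_eff√T = 0.438398 − 0.465118 = -0.026720
N(d₁) = 0.669451,  N(d₂) = 0.489341
V = S₁·e^{−q₁T}·N(d₁) − S₂·e^{−q₂T}·N(d₂) = 148.263300 − 98.479965 = 49.783335
Key observation: the rate r is irrelevant here: denominating values in stock B turns the exchange into a ratio option on S₁/S₂, and discounting at r drops out.
Δ₁ = e^{−q₁T}·N(d₁) = 0.669451;  Δ₂ = −e^{−q₂T}·N(d₂) = -0.489341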